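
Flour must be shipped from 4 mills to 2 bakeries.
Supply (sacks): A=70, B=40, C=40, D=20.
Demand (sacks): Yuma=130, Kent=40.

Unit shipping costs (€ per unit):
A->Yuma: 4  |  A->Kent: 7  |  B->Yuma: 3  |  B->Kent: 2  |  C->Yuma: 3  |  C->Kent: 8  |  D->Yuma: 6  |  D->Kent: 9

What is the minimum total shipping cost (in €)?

600

One minimum-cost allocation:
  A to Yuma: 70 sacks
  B to Kent: 40 sacks
  C to Yuma: 40 sacks
  D to Yuma: 20 sacks
Total cost = €600.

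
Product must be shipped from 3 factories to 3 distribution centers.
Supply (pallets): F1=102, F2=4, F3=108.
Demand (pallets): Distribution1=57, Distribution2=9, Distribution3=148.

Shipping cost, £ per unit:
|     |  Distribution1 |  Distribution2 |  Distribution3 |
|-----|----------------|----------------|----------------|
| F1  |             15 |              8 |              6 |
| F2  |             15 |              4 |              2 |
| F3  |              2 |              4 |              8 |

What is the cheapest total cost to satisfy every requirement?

1106

One minimum-cost allocation:
  F1–Distribution3: 102 × £6 = £612
  F2–Distribution3: 4 × £2 = £8
  F3–Distribution1: 57 × £2 = £114
  F3–Distribution2: 9 × £4 = £36
  F3–Distribution3: 42 × £8 = £336
Total = 612 + 8 + 114 + 36 + 336 = £1106.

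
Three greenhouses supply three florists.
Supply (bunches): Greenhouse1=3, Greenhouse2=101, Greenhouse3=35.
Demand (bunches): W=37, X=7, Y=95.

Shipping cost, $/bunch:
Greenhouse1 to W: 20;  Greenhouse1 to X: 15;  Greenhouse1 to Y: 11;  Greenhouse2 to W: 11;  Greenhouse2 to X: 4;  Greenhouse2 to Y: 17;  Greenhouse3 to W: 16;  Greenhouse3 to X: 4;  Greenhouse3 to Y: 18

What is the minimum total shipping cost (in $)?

2060

Optimal allocation:
  Greenhouse1→Y: 3 × $11 = $33
  Greenhouse2→W: 37 × $11 = $407
  Greenhouse2→Y: 64 × $17 = $1088
  Greenhouse3→X: 7 × $4 = $28
  Greenhouse3→Y: 28 × $18 = $504
Total = 33 + 407 + 1088 + 28 + 504 = $2060.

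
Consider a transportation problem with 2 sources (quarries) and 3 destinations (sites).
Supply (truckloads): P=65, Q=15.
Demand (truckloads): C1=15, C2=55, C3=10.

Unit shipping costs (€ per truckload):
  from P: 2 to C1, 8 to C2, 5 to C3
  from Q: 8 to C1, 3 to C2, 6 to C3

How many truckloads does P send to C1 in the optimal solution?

Optimal shipments:
  P→C1: 15 × €2 = €30
  P→C2: 40 × €8 = €320
  P→C3: 10 × €5 = €50
  Q→C2: 15 × €3 = €45
Total cost = €445.
So P→C1 carries 15 truckloads.

15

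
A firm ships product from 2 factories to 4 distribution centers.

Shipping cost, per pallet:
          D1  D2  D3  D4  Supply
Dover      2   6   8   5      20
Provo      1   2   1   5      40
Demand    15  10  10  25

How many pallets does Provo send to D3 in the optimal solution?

Optimal shipments:
  Dover to D4: 20 pallets
  Provo to D1: 15 pallets
  Provo to D2: 10 pallets
  Provo to D3: 10 pallets
  Provo to D4: 5 pallets
Total cost = 170.
So Provo→D3 carries 10 pallets.

10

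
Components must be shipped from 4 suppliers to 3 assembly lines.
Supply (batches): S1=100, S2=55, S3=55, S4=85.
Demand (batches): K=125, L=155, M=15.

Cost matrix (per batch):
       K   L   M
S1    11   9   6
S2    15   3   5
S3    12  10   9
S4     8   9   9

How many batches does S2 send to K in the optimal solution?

The minimum-cost plan:
  S1->L: 85 × 9 = 765
  S1->M: 15 × 6 = 90
  S2->L: 55 × 3 = 165
  S3->K: 40 × 12 = 480
  S3->L: 15 × 10 = 150
  S4->K: 85 × 8 = 680
Total cost = 2330.
The route S2→K is not used.

0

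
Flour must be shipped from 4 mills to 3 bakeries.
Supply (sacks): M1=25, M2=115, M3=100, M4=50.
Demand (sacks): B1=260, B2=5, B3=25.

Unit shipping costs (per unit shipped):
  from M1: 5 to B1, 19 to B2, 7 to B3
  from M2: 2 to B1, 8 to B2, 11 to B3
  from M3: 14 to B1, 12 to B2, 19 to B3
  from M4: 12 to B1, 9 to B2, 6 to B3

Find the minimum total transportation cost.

2190

Optimal allocation:
  M1–B1: 25 × 5 = 125
  M2–B1: 115 × 2 = 230
  M3–B1: 100 × 14 = 1400
  M4–B1: 20 × 12 = 240
  M4–B2: 5 × 9 = 45
  M4–B3: 25 × 6 = 150
Total = 125 + 230 + 1400 + 240 + 45 + 150 = 2190.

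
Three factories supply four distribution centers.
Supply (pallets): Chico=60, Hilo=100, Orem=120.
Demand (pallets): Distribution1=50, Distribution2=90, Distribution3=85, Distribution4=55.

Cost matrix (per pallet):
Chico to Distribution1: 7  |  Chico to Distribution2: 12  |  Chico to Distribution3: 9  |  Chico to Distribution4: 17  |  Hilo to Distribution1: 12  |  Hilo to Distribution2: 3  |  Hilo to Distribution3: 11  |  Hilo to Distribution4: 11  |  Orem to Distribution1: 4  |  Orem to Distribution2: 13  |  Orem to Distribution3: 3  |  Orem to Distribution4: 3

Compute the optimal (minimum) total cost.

Optimal allocation:
  Chico->Distribution1: 50 pallets
  Chico->Distribution3: 10 pallets
  Hilo->Distribution2: 90 pallets
  Hilo->Distribution4: 10 pallets
  Orem->Distribution3: 75 pallets
  Orem->Distribution4: 45 pallets
Total cost = 1180.

1180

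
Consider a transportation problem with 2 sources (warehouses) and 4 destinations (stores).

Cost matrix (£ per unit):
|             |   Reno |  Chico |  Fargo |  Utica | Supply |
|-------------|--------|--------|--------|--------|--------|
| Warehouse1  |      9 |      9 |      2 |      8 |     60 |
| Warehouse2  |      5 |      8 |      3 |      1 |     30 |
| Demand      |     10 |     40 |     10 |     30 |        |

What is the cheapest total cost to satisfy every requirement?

A cheapest plan:
  Warehouse1–Reno: 10 × £9 = £90
  Warehouse1–Chico: 40 × £9 = £360
  Warehouse1–Fargo: 10 × £2 = £20
  Warehouse2–Utica: 30 × £1 = £30
Total = 90 + 360 + 20 + 30 = £500.
(Supply check: Warehouse1 ships 60; Warehouse2 ships 30.)

500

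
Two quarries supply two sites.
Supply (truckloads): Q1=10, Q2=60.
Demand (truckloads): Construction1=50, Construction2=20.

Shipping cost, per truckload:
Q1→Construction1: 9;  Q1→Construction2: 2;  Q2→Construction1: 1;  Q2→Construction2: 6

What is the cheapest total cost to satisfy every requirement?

A cheapest plan:
  Q1→Construction2: 10 × 2 = 20
  Q2→Construction1: 50 × 1 = 50
  Q2→Construction2: 10 × 6 = 60
Total = 20 + 50 + 60 = 130.

130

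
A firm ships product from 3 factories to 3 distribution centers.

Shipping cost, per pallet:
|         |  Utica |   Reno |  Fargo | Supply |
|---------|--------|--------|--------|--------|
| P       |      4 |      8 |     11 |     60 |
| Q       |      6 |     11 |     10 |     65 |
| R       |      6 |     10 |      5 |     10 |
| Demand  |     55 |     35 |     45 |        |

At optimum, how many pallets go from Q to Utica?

Solving gives:
  P→Utica: 25 pallets
  P→Reno: 35 pallets
  Q→Utica: 30 pallets
  Q→Fargo: 35 pallets
  R→Fargo: 10 pallets
Total cost = 960.
So Q→Utica carries 30 pallets.

30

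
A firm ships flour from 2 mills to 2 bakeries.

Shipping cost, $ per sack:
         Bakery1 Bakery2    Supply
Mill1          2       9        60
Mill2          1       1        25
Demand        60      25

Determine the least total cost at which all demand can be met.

145

A cheapest plan:
  Mill1→Bakery1: 60 × $2 = $120
  Mill2→Bakery2: 25 × $1 = $25
Total = 120 + 25 = $145.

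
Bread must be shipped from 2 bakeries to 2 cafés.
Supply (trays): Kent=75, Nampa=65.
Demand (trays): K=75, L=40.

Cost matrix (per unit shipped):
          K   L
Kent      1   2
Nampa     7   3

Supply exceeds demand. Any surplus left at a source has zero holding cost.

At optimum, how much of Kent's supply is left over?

0

Minimum-cost shipments:
  Kent to K: 75 × 1 = 75
  Nampa to L: 40 × 3 = 120
Total cost = 195.
Kent ships 75 of its 75, leaving 0.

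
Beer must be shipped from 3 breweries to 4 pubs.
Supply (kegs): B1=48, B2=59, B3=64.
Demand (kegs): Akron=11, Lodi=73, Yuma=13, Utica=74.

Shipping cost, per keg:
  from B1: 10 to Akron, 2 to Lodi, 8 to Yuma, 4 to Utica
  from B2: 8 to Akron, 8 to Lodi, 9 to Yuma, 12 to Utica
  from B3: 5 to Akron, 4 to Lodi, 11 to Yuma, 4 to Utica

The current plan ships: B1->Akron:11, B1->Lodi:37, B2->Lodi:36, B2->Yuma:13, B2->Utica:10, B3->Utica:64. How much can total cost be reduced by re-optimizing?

Current plan cost = 11·10 + 37·2 + 36·8 + 13·9 + 10·12 + 64·4 = 965.
Optimal plan:
  B1→Lodi: 38 × 2 = 76
  B1→Utica: 10 × 4 = 40
  B2→Akron: 11 × 8 = 88
  B2→Lodi: 35 × 8 = 280
  B2→Yuma: 13 × 9 = 117
  B3→Utica: 64 × 4 = 256
Optimal cost = 857.
Saving = 965 − 857 = 108.

108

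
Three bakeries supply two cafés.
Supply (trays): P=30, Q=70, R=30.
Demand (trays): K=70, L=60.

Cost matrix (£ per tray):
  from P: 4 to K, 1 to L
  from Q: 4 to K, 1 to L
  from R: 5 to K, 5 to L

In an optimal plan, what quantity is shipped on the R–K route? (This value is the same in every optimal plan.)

30

Solving gives:
  P–K: 30 × £4 = £120
  Q–K: 10 × £4 = £40
  Q–L: 60 × £1 = £60
  R–K: 30 × £5 = £150
Total cost = £370.
So R→K carries 30 trays.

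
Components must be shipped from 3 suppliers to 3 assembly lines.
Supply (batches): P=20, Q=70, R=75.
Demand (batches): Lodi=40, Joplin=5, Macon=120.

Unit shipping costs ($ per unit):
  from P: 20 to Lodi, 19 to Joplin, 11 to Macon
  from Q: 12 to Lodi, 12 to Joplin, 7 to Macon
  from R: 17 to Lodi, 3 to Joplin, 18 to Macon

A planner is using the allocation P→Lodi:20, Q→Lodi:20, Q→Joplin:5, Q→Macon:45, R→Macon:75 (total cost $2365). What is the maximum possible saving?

420

Current plan cost = 20·20 + 20·12 + 5·12 + 45·7 + 75·18 = $2365.
Optimal plan:
  P–Macon: 20 × $11 = $220
  Q–Macon: 70 × $7 = $490
  R–Lodi: 40 × $17 = $680
  R–Joplin: 5 × $3 = $15
  R–Macon: 30 × $18 = $540
Optimal cost = $1945.
Saving = 2365 − 1945 = $420.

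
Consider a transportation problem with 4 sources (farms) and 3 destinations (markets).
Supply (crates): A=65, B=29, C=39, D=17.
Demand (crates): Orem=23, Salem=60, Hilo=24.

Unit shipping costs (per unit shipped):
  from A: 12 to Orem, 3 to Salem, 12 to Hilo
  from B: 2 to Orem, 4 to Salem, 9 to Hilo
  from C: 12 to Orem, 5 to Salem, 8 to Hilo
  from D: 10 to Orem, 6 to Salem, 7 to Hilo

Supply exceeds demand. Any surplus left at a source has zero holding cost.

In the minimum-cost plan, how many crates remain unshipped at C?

32

An optimal plan:
  A->Salem: 60 crates
  B->Orem: 23 crates
  C->Hilo: 7 crates
  D->Hilo: 17 crates
Total cost = 401.
C ships 7 of its 39, leaving 32.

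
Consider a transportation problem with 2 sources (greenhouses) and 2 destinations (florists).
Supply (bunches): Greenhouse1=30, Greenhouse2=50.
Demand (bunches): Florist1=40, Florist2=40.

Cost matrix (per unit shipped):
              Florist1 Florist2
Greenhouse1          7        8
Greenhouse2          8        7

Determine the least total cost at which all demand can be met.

An optimal shipping plan:
  Greenhouse1–Florist1: 30 bunches
  Greenhouse2–Florist1: 10 bunches
  Greenhouse2–Florist2: 40 bunches
Total cost = 570.
(Supply check: Greenhouse1 ships 30; Greenhouse2 ships 50.)

570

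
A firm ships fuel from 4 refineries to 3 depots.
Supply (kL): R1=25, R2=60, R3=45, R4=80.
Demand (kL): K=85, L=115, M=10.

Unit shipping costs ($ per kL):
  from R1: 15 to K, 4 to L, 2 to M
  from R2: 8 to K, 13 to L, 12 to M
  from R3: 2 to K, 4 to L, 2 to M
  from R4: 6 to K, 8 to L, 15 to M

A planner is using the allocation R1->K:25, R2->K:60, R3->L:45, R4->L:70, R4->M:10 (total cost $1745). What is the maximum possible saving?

Current plan cost = 25·15 + 60·8 + 45·4 + 70·8 + 10·15 = $1745.
Optimal plan:
  R1–L: 25 kL
  R2–K: 60 kL
  R3–K: 25 kL
  R3–L: 10 kL
  R3–M: 10 kL
  R4–L: 80 kL
Optimal cost = $1330.
Saving = 1745 − 1330 = $415.

415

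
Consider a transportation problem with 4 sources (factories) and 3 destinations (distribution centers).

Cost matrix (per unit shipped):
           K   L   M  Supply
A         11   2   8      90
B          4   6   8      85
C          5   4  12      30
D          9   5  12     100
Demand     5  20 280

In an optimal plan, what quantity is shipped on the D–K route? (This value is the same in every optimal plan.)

The minimum-cost plan:
  A->M: 90 × 8 = 720
  B->M: 85 × 8 = 680
  C->K: 5 × 5 = 25
  C->L: 20 × 4 = 80
  C->M: 5 × 12 = 60
  D->M: 100 × 12 = 1200
Total cost = 2765.
The route D→K is not used.

0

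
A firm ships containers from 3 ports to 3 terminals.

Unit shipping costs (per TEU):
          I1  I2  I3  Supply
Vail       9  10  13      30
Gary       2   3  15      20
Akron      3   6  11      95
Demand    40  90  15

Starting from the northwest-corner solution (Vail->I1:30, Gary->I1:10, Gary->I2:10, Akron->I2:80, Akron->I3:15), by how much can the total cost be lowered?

Current plan cost = 30·9 + 10·2 + 10·3 + 80·6 + 15·11 = 965.
Optimal plan:
  Vail–I2: 15 × 10 = 150
  Vail–I3: 15 × 13 = 195
  Gary–I2: 20 × 3 = 60
  Akron–I1: 40 × 3 = 120
  Akron–I2: 55 × 6 = 330
Optimal cost = 855.
Saving = 965 − 855 = 110.

110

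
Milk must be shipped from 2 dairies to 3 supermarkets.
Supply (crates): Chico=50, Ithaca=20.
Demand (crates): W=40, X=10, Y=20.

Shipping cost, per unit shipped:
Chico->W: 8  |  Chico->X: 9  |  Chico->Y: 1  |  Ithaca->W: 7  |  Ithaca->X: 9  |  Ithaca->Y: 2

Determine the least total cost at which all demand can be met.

410

A cheapest plan:
  Chico→W: 20 × 8 = 160
  Chico→X: 10 × 9 = 90
  Chico→Y: 20 × 1 = 20
  Ithaca→W: 20 × 7 = 140
Total = 160 + 90 + 20 + 140 = 410.
(Supply check: Chico ships 50; Ithaca ships 20.)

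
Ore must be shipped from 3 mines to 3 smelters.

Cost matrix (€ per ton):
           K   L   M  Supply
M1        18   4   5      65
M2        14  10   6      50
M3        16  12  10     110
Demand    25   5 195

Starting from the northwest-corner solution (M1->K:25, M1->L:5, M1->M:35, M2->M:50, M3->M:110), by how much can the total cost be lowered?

Current plan cost = 25·18 + 5·4 + 35·5 + 50·6 + 110·10 = €2045.
Optimal plan:
  M1 to L: 5 tons
  M1 to M: 60 tons
  M2 to M: 50 tons
  M3 to K: 25 tons
  M3 to M: 85 tons
Optimal cost = €1870.
Saving = 2045 − 1870 = €175.

175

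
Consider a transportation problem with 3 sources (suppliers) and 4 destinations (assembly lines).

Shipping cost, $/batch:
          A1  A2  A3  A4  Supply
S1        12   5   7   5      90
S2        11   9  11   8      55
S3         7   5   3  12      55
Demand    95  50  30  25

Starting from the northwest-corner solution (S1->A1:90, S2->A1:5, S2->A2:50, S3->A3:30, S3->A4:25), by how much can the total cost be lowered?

Current plan cost = 90·12 + 5·11 + 50·9 + 30·3 + 25·12 = $1975.
Optimal plan:
  S1->A2: 50 × $5 = $250
  S1->A3: 15 × $7 = $105
  S1->A4: 25 × $5 = $125
  S2->A1: 55 × $11 = $605
  S3->A1: 40 × $7 = $280
  S3->A3: 15 × $3 = $45
Optimal cost = $1410.
Saving = 1975 − 1410 = $565.

565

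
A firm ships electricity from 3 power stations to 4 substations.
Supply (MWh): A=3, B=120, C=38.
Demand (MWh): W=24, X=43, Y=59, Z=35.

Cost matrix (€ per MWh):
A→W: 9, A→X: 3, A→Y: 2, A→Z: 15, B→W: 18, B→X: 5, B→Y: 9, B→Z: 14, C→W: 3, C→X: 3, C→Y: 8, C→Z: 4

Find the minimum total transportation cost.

1147

An optimal shipping plan:
  A to Y: 3 × €2 = €6
  B to X: 43 × €5 = €215
  B to Y: 56 × €9 = €504
  B to Z: 21 × €14 = €294
  C to W: 24 × €3 = €72
  C to Z: 14 × €4 = €56
Total = 6 + 215 + 504 + 294 + 72 + 56 = €1147.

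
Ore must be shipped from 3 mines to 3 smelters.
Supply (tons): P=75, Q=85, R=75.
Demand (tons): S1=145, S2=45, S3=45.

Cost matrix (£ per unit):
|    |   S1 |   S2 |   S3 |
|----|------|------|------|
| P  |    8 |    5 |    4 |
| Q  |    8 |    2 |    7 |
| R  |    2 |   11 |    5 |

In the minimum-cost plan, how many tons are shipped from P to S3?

The minimum-cost plan:
  P–S1: 30 × £8 = £240
  P–S3: 45 × £4 = £180
  Q–S1: 40 × £8 = £320
  Q–S2: 45 × £2 = £90
  R–S1: 75 × £2 = £150
Total cost = £980.
So P→S3 carries 45 tons.

45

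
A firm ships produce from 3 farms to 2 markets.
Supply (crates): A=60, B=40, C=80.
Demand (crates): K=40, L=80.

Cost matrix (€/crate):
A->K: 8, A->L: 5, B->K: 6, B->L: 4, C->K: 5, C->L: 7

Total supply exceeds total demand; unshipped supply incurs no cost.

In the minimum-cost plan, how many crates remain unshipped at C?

An optimal plan:
  A to L: 40 crates
  B to L: 40 crates
  C to K: 40 crates
Total cost = €560.
C ships 40 of its 80, leaving 40.

40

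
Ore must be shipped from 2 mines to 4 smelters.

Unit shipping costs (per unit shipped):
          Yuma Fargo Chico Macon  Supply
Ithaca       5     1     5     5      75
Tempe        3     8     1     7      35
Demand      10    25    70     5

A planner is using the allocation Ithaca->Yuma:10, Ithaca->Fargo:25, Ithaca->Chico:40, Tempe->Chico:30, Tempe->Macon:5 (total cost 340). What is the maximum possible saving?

30

Current plan cost = 10·5 + 25·1 + 40·5 + 30·1 + 5·7 = 340.
Optimal plan:
  Ithaca to Yuma: 10 tons
  Ithaca to Fargo: 25 tons
  Ithaca to Chico: 35 tons
  Ithaca to Macon: 5 tons
  Tempe to Chico: 35 tons
Optimal cost = 310.
Saving = 340 − 310 = 30.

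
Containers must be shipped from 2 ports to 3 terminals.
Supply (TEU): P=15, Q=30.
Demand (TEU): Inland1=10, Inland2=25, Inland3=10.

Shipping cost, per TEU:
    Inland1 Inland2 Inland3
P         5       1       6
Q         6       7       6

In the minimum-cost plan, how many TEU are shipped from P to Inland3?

0

Optimal shipments:
  P to Inland2: 15 × 1 = 15
  Q to Inland1: 10 × 6 = 60
  Q to Inland2: 10 × 7 = 70
  Q to Inland3: 10 × 6 = 60
Total cost = 205.
The route P→Inland3 is not used.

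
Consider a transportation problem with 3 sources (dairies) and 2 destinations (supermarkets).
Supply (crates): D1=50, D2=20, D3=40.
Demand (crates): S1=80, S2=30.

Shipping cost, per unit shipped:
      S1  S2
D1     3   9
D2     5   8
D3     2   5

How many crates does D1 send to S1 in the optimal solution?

The minimum-cost plan:
  D1 to S1: 50 crates
  D2 to S1: 20 crates
  D3 to S1: 10 crates
  D3 to S2: 30 crates
Total cost = 420.
So D1→S1 carries 50 crates.

50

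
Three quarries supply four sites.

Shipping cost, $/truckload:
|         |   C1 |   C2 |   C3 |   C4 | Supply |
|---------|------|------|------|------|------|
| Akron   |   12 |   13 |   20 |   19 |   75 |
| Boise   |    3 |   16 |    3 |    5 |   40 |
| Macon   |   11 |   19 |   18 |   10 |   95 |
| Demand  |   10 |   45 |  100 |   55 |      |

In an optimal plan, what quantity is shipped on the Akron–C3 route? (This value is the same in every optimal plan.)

Optimal shipments:
  Akron to C1: 10 × $12 = $120
  Akron to C2: 45 × $13 = $585
  Akron to C3: 20 × $20 = $400
  Boise to C3: 40 × $3 = $120
  Macon to C3: 40 × $18 = $720
  Macon to C4: 55 × $10 = $550
Total cost = $2495.
So Akron→C3 carries 20 truckloads.

20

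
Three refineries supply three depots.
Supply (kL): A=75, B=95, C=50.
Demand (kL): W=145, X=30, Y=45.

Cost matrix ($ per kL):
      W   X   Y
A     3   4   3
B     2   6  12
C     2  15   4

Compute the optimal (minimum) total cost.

545

An optimal shipping plan:
  A to X: 30 kL
  A to Y: 45 kL
  B to W: 95 kL
  C to W: 50 kL
Total cost = $545.
(Supply check: A ships 75; B ships 95; C ships 50.)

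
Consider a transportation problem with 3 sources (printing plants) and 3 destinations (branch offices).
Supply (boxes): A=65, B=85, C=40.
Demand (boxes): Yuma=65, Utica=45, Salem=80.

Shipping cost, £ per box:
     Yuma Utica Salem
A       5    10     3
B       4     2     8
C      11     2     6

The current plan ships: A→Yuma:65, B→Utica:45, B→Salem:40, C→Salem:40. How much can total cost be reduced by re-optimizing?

Current plan cost = 65·5 + 45·2 + 40·8 + 40·6 = £975.
Optimal plan:
  A to Salem: 65 × £3 = £195
  B to Yuma: 65 × £4 = £260
  B to Utica: 20 × £2 = £40
  C to Utica: 25 × £2 = £50
  C to Salem: 15 × £6 = £90
Optimal cost = £635.
Saving = 975 − 635 = £340.

340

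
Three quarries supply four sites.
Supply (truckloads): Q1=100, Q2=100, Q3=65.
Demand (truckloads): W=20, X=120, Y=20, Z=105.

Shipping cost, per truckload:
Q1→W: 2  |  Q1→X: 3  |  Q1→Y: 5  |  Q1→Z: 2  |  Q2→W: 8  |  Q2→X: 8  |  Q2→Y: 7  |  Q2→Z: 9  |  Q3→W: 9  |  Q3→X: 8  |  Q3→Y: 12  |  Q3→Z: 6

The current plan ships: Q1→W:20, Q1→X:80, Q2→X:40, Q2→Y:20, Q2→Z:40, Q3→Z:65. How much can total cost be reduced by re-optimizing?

Current plan cost = 20·2 + 80·3 + 40·8 + 20·7 + 40·9 + 65·6 = 1490.
Optimal plan:
  Q1→W: 20 truckloads
  Q1→X: 40 truckloads
  Q1→Z: 40 truckloads
  Q2→X: 80 truckloads
  Q2→Y: 20 truckloads
  Q3→Z: 65 truckloads
Optimal cost = 1410.
Saving = 1490 − 1410 = 80.

80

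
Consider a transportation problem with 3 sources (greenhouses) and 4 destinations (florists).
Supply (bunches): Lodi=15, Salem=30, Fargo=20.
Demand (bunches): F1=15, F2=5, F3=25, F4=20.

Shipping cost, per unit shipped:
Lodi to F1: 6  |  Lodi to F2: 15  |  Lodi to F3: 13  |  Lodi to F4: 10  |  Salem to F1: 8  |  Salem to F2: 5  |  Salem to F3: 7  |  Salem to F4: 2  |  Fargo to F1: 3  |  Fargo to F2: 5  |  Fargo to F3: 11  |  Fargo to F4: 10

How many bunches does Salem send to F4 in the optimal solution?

20

Solving gives:
  Lodi–F3: 15 bunches
  Salem–F3: 10 bunches
  Salem–F4: 20 bunches
  Fargo–F1: 15 bunches
  Fargo–F2: 5 bunches
Total cost = 375.
So Salem→F4 carries 20 bunches.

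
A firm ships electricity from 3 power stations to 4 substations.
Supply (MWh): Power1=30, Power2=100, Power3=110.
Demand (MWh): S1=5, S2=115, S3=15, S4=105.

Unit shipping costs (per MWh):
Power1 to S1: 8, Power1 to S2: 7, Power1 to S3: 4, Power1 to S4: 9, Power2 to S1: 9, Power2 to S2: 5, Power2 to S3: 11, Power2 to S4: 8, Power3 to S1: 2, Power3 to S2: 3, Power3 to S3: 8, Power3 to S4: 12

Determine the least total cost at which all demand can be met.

One minimum-cost allocation:
  Power1→S3: 15 × 4 = 60
  Power1→S4: 15 × 9 = 135
  Power2→S2: 10 × 5 = 50
  Power2→S4: 90 × 8 = 720
  Power3→S1: 5 × 2 = 10
  Power3→S2: 105 × 3 = 315
Total = 60 + 135 + 50 + 720 + 10 + 315 = 1290.

1290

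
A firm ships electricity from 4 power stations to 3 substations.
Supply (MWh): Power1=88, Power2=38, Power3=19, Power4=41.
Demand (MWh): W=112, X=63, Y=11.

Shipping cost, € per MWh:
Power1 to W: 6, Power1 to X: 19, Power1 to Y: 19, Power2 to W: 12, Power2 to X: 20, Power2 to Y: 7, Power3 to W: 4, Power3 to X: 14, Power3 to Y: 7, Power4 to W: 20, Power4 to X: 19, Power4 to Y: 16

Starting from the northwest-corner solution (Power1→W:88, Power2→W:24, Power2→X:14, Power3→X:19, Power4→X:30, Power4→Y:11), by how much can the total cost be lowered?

Current plan cost = 88·6 + 24·12 + 14·20 + 19·14 + 30·19 + 11·16 = €2108.
Optimal plan:
  Power1–W: 88 × €6 = €528
  Power2–W: 5 × €12 = €60
  Power2–X: 22 × €20 = €440
  Power2–Y: 11 × €7 = €77
  Power3–W: 19 × €4 = €76
  Power4–X: 41 × €19 = €779
Optimal cost = €1960.
Saving = 2108 − 1960 = €148.

148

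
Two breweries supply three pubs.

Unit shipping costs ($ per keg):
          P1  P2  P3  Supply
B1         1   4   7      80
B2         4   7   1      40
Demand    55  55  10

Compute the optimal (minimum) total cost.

Optimal allocation:
  B1 to P1: 25 × $1 = $25
  B1 to P2: 55 × $4 = $220
  B2 to P1: 30 × $4 = $120
  B2 to P3: 10 × $1 = $10
Total = 25 + 220 + 120 + 10 = $375.

375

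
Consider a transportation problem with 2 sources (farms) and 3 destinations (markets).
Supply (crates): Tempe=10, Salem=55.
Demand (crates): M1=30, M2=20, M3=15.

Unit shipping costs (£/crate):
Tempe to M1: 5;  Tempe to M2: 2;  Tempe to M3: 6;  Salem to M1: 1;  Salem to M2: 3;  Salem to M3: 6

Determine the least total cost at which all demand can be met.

170

A cheapest plan:
  Tempe to M2: 10 × £2 = £20
  Salem to M1: 30 × £1 = £30
  Salem to M2: 10 × £3 = £30
  Salem to M3: 15 × £6 = £90
Total = 20 + 30 + 30 + 90 = £170.
(Supply check: Tempe ships 10; Salem ships 55.)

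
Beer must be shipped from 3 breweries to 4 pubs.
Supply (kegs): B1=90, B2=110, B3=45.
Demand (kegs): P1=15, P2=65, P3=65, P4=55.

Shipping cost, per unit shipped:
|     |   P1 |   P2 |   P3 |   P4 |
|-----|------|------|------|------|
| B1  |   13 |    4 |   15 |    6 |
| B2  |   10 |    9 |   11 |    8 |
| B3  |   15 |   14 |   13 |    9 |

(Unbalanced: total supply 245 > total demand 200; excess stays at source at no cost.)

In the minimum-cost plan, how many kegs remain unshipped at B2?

Minimum-cost shipments:
  B1->P2: 65 kegs
  B1->P4: 25 kegs
  B2->P1: 15 kegs
  B2->P3: 65 kegs
  B2->P4: 30 kegs
Total cost = 1515.
B2 ships 110 of its 110, leaving 0.

0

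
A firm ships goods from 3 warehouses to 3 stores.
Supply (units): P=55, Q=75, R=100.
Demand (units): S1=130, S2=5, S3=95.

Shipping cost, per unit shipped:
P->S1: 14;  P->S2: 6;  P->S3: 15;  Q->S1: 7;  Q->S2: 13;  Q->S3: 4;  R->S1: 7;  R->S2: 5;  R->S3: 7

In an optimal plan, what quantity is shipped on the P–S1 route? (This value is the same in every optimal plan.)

50

Solving gives:
  P to S1: 50 × 14 = 700
  P to S2: 5 × 6 = 30
  Q to S3: 75 × 4 = 300
  R to S1: 80 × 7 = 560
  R to S3: 20 × 7 = 140
Total cost = 1730.
So P→S1 carries 50 units.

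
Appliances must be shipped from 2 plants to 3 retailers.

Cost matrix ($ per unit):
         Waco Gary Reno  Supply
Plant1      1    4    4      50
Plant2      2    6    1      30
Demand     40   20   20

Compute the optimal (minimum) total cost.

150

A cheapest plan:
  Plant1–Waco: 30 × $1 = $30
  Plant1–Gary: 20 × $4 = $80
  Plant2–Waco: 10 × $2 = $20
  Plant2–Reno: 20 × $1 = $20
Total = 30 + 80 + 20 + 20 = $150.
(Supply check: Plant1 ships 50; Plant2 ships 30.)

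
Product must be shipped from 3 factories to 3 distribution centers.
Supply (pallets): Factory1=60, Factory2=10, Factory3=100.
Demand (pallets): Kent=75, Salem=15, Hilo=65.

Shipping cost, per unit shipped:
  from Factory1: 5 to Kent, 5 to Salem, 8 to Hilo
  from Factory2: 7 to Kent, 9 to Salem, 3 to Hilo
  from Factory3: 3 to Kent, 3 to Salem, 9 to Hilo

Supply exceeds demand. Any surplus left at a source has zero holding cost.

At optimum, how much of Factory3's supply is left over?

An optimal plan:
  Factory1 to Hilo: 55 × 8 = 440
  Factory2 to Hilo: 10 × 3 = 30
  Factory3 to Kent: 75 × 3 = 225
  Factory3 to Salem: 15 × 3 = 45
Total cost = 740.
Factory3 ships 90 of its 100, leaving 10.

10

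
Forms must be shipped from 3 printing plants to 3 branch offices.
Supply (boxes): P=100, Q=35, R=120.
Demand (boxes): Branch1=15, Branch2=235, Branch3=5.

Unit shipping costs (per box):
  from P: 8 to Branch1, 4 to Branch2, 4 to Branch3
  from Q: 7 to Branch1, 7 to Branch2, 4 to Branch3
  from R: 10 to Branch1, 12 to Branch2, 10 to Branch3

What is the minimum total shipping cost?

One minimum-cost allocation:
  P->Branch2: 100 boxes
  Q->Branch2: 30 boxes
  Q->Branch3: 5 boxes
  R->Branch1: 15 boxes
  R->Branch2: 105 boxes
Total cost = 2040.
(Supply check: P ships 100; Q ships 35; R ships 120.)

2040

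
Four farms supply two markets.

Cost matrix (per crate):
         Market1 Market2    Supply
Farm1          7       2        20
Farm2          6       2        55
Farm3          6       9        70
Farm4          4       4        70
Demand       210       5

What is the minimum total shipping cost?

1145

A cheapest plan:
  Farm1–Market1: 15 crates
  Farm1–Market2: 5 crates
  Farm2–Market1: 55 crates
  Farm3–Market1: 70 crates
  Farm4–Market1: 70 crates
Total cost = 1145.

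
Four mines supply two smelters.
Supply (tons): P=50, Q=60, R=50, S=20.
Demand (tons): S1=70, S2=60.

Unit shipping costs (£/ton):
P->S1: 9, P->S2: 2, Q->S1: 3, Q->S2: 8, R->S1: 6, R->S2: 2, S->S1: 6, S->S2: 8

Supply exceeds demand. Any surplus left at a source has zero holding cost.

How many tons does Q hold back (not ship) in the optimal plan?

Minimum-cost shipments:
  P->S2: 50 × £2 = £100
  Q->S1: 60 × £3 = £180
  R->S1: 10 × £6 = £60
  R->S2: 10 × £2 = £20
Total cost = £360.
Q ships 60 of its 60, leaving 0.

0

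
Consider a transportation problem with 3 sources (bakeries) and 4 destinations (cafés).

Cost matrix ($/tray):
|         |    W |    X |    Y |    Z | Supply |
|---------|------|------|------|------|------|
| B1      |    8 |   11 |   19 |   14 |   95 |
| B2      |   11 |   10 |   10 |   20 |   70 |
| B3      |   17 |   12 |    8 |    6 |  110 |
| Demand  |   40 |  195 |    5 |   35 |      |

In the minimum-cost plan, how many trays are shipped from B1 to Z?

Solving gives:
  B1–W: 40 × $8 = $320
  B1–X: 55 × $11 = $605
  B2–X: 70 × $10 = $700
  B3–X: 70 × $12 = $840
  B3–Y: 5 × $8 = $40
  B3–Z: 35 × $6 = $210
Total cost = $2715.
The route B1→Z is not used.

0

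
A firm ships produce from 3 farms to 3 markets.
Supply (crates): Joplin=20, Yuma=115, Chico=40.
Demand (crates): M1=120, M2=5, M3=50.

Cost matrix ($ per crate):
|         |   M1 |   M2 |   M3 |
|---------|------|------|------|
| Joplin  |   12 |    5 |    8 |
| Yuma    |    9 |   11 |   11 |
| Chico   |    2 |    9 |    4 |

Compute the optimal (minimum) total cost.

A cheapest plan:
  Joplin–M2: 5 × $5 = $25
  Joplin–M3: 15 × $8 = $120
  Yuma–M1: 115 × $9 = $1035
  Chico–M1: 5 × $2 = $10
  Chico–M3: 35 × $4 = $140
Total = 25 + 120 + 1035 + 10 + 140 = $1330.

1330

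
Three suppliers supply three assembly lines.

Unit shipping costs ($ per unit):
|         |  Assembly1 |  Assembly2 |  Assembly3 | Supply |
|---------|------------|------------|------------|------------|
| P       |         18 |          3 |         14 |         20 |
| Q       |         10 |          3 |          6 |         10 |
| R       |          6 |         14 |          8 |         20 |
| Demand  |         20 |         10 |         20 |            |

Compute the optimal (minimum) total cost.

350

One minimum-cost allocation:
  P→Assembly2: 10 × $3 = $30
  P→Assembly3: 10 × $14 = $140
  Q→Assembly3: 10 × $6 = $60
  R→Assembly1: 20 × $6 = $120
Total = 30 + 140 + 60 + 120 = $350.
(Supply check: P ships 20; Q ships 10; R ships 20.)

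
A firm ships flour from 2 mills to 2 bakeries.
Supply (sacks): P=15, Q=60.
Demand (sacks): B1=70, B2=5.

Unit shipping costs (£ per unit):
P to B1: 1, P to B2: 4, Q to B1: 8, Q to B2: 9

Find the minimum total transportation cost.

A cheapest plan:
  P→B1: 15 sacks
  Q→B1: 55 sacks
  Q→B2: 5 sacks
Total cost = £500.
(Supply check: P ships 15; Q ships 60.)

500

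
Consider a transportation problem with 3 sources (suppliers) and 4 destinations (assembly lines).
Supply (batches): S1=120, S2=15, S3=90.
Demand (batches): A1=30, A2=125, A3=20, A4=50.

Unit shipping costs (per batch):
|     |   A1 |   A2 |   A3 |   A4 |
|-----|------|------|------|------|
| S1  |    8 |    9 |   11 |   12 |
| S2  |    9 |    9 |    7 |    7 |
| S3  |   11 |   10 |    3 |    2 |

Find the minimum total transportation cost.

1545

An optimal shipping plan:
  S1->A1: 30 × 8 = 240
  S1->A2: 90 × 9 = 810
  S2->A2: 15 × 9 = 135
  S3->A2: 20 × 10 = 200
  S3->A3: 20 × 3 = 60
  S3->A4: 50 × 2 = 100
Total = 240 + 810 + 135 + 200 + 60 + 100 = 1545.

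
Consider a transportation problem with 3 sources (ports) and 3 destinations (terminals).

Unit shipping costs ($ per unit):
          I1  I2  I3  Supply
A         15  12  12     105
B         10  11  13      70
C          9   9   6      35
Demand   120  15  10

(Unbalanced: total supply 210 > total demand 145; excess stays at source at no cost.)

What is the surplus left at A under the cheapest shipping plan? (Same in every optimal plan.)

65

An optimal plan:
  A->I1: 15 TEU
  A->I2: 15 TEU
  A->I3: 10 TEU
  B->I1: 70 TEU
  C->I1: 35 TEU
Total cost = $1540.
A ships 40 of its 105, leaving 65.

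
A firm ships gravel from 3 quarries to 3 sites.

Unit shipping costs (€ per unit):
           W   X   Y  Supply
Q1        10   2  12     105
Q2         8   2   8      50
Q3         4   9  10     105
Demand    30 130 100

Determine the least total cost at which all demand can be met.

1330

One minimum-cost allocation:
  Q1 to X: 105 × €2 = €210
  Q2 to X: 25 × €2 = €50
  Q2 to Y: 25 × €8 = €200
  Q3 to W: 30 × €4 = €120
  Q3 to Y: 75 × €10 = €750
Total = 210 + 50 + 200 + 120 + 750 = €1330.
(Supply check: Q1 ships 105; Q2 ships 50; Q3 ships 105.)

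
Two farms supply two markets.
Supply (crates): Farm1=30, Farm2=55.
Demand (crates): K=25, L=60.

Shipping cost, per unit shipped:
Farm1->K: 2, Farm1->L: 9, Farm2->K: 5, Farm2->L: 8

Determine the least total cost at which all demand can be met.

535

An optimal shipping plan:
  Farm1->K: 25 crates
  Farm1->L: 5 crates
  Farm2->L: 55 crates
Total cost = 535.
(Supply check: Farm1 ships 30; Farm2 ships 55.)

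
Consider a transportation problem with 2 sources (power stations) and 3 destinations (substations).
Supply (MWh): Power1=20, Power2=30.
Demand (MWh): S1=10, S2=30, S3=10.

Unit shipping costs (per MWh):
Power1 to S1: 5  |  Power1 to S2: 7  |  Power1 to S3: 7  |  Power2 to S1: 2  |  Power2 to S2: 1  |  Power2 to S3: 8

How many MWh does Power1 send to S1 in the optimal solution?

10

The minimum-cost plan:
  Power1 to S1: 10 × 5 = 50
  Power1 to S3: 10 × 7 = 70
  Power2 to S2: 30 × 1 = 30
Total cost = 150.
So Power1→S1 carries 10 MWh.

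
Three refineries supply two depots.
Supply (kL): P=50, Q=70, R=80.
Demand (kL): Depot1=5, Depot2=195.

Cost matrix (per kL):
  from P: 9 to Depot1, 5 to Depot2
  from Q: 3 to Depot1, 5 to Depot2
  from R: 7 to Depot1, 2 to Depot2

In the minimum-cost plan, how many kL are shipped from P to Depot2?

The minimum-cost plan:
  P→Depot2: 50 × 5 = 250
  Q→Depot1: 5 × 3 = 15
  Q→Depot2: 65 × 5 = 325
  R→Depot2: 80 × 2 = 160
Total cost = 750.
So P→Depot2 carries 50 kL.

50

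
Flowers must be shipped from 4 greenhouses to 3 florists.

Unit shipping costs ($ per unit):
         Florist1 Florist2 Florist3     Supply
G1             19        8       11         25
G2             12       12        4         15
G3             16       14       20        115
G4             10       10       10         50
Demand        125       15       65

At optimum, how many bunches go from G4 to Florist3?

Solving gives:
  G1->Florist2: 15 bunches
  G1->Florist3: 10 bunches
  G2->Florist3: 15 bunches
  G3->Florist1: 115 bunches
  G4->Florist1: 10 bunches
  G4->Florist3: 40 bunches
Total cost = $2630.
So G4→Florist3 carries 40 bunches.

40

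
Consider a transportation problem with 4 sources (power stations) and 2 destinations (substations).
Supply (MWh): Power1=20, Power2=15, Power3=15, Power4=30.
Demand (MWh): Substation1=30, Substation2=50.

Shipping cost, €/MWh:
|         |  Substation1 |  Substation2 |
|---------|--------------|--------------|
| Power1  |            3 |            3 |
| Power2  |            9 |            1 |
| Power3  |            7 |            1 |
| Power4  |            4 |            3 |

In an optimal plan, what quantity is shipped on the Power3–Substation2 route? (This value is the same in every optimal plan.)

Optimal shipments:
  Power1→Substation1: 20 × €3 = €60
  Power2→Substation2: 15 × €1 = €15
  Power3→Substation2: 15 × €1 = €15
  Power4→Substation1: 10 × €4 = €40
  Power4→Substation2: 20 × €3 = €60
Total cost = €190.
So Power3→Substation2 carries 15 MWh.

15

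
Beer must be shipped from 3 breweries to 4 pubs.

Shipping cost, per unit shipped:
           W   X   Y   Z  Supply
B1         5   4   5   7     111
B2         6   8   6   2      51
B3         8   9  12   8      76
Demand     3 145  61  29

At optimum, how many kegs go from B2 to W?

Optimal shipments:
  B1→X: 72 × 4 = 288
  B1→Y: 39 × 5 = 195
  B2→Y: 22 × 6 = 132
  B2→Z: 29 × 2 = 58
  B3→W: 3 × 8 = 24
  B3→X: 73 × 9 = 657
Total cost = 1354.
The route B2→W is not used.

0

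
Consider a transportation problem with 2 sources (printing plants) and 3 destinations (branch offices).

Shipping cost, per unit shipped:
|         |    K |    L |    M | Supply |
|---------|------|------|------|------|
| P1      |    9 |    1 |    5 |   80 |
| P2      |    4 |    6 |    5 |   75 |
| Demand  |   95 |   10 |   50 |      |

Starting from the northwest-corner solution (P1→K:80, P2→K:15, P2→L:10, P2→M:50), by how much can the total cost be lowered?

Current plan cost = 80·9 + 15·4 + 10·6 + 50·5 = 1090.
Optimal plan:
  P1→K: 20 × 9 = 180
  P1→L: 10 × 1 = 10
  P1→M: 50 × 5 = 250
  P2→K: 75 × 4 = 300
Optimal cost = 740.
Saving = 1090 − 740 = 350.

350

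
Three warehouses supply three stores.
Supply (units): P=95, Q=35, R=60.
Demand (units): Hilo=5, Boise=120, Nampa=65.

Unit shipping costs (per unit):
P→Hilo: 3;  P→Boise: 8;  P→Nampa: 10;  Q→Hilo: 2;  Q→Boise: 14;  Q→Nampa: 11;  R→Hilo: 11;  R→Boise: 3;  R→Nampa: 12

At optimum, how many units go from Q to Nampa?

30

Solving gives:
  P→Boise: 60 units
  P→Nampa: 35 units
  Q→Hilo: 5 units
  Q→Nampa: 30 units
  R→Boise: 60 units
Total cost = 1350.
So Q→Nampa carries 30 units.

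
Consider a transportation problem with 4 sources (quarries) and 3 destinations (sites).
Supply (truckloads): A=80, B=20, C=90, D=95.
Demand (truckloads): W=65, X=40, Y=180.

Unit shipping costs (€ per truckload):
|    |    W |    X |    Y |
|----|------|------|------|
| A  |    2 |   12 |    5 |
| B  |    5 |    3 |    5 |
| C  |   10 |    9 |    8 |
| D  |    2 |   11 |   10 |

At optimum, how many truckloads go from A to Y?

Solving gives:
  A->Y: 80 truckloads
  B->X: 20 truckloads
  C->X: 20 truckloads
  C->Y: 70 truckloads
  D->W: 65 truckloads
  D->Y: 30 truckloads
Total cost = €1630.
So A→Y carries 80 truckloads.

80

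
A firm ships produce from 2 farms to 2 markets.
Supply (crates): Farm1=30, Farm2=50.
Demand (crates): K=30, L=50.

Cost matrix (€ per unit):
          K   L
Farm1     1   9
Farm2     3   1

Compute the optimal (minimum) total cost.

A cheapest plan:
  Farm1→K: 30 × €1 = €30
  Farm2→L: 50 × €1 = €50
Total = 30 + 50 = €80.

80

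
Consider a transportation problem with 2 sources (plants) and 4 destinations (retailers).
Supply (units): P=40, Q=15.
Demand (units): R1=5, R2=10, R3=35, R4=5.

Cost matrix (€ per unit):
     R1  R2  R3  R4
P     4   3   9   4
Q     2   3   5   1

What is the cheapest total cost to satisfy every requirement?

One minimum-cost allocation:
  P–R1: 5 × €4 = €20
  P–R2: 10 × €3 = €30
  P–R3: 20 × €9 = €180
  P–R4: 5 × €4 = €20
  Q–R3: 15 × €5 = €75
Total = 20 + 30 + 180 + 20 + 75 = €325.

325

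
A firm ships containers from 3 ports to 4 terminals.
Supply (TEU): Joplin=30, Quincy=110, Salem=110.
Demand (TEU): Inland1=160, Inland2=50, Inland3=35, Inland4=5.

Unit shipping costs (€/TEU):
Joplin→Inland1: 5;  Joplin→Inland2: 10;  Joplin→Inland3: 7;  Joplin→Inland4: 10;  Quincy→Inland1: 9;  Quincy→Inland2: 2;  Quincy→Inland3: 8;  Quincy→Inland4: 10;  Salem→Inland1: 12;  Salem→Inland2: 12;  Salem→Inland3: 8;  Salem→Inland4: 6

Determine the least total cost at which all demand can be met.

An optimal shipping plan:
  Joplin->Inland1: 30 × €5 = €150
  Quincy->Inland1: 60 × €9 = €540
  Quincy->Inland2: 50 × €2 = €100
  Salem->Inland1: 70 × €12 = €840
  Salem->Inland3: 35 × €8 = €280
  Salem->Inland4: 5 × €6 = €30
Total = 150 + 540 + 100 + 840 + 280 + 30 = €1940.
(Supply check: Joplin ships 30; Quincy ships 110; Salem ships 110.)

1940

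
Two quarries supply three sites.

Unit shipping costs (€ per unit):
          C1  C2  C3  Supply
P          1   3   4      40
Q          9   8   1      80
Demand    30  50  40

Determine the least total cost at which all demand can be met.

An optimal shipping plan:
  P→C1: 30 × €1 = €30
  P→C2: 10 × €3 = €30
  Q→C2: 40 × €8 = €320
  Q→C3: 40 × €1 = €40
Total = 30 + 30 + 320 + 40 = €420.
(Supply check: P ships 40; Q ships 80.)

420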